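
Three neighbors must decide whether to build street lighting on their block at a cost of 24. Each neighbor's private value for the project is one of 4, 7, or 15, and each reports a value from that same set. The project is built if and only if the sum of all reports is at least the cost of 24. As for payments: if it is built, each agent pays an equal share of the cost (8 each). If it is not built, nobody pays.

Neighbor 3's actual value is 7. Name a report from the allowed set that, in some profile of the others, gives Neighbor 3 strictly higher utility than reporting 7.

Suppose Neighbor 1 reports 4 and Neighbor 2 reports 15.
Report 7: project built, pays 8, utility 7 - 8 = -1.
Report 4: project not built, utility 0.
So reporting 4 beats truth here (0 > -1).

4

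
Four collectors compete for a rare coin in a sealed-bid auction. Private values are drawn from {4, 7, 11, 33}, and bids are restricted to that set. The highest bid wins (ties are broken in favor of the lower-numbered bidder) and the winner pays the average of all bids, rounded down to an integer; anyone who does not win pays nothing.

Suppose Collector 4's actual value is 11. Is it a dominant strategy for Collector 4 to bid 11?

Consider the case where Collector 1 bids 4, Collector 2 bids 4 and Collector 3 bids 4.
Truthful bid 11: wins, pays 5, utility 11 - 5 = 6.
Bid 7 instead: wins, pays 4, utility 11 - 4 = 7.
Since 7 > 6, bidding 7 is strictly better here, so truthful bidding is not dominant.

No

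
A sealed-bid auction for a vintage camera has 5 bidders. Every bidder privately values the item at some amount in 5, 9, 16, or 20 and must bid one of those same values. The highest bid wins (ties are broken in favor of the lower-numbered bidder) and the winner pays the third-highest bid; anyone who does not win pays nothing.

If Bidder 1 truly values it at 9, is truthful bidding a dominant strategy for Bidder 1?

Consider the case where Bidder 2 bids 5, Bidder 3 bids 5, Bidder 4 bids 5 and Bidder 5 bids 16.
Truthful bid 9: loses, pays 0, utility 0.
Bid 16 instead: wins, pays 5, utility 9 - 5 = 4.
Since 4 > 0, bidding 16 is strictly better here, so truthful bidding is not dominant.

No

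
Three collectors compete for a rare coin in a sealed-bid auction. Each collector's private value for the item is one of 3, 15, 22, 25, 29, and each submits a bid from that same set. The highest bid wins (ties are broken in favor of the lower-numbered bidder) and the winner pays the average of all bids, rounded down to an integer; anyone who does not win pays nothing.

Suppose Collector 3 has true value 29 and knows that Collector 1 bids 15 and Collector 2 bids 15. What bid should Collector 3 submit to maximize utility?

22

Bid 3: loses, pays 0, utility 0.
Bid 15: loses, pays 0, utility 0.
Bid 22: wins, pays 17, utility 29 - 17 = 12.
Bid 25: wins, pays 18, utility 29 - 18 = 11.
Bid 29: wins, pays 19, utility 29 - 19 = 10.
The best choice is 22 with utility 12.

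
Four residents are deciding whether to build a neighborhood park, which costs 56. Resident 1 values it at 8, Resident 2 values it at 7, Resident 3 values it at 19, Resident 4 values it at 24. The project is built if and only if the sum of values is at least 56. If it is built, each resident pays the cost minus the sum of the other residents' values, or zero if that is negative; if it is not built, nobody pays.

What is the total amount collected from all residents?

50

Total value 58 ≥ cost 56, so it is built.
Resident 1: others sum to 50; max(0, 56 - 50) = 6.
Resident 2: others sum to 51; max(0, 56 - 51) = 5.
Resident 3: others sum to 39; max(0, 56 - 39) = 17.
Resident 4: others sum to 34; max(0, 56 - 34) = 22.
Total collected = 6 + 5 + 17 + 22 = 50.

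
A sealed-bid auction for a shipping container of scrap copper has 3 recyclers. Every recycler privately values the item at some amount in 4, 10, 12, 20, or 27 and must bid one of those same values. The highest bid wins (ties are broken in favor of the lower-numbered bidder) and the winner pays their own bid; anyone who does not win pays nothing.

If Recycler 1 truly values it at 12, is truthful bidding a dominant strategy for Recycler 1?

No

Consider the case where Recycler 2 bids 4 and Recycler 3 bids 4.
Truthful bid 12: wins, pays 12, utility 12 - 12 = 0.
Bid 4 instead: wins, pays 4, utility 12 - 4 = 8.
Since 8 > 0, bidding 4 is strictly better here, so truthful bidding is not dominant.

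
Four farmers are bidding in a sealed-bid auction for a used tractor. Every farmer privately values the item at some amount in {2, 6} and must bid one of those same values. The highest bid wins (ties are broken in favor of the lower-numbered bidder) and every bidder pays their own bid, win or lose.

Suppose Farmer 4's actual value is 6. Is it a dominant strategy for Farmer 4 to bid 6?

No

Consider the case where Farmer 1 bids 2, Farmer 2 bids 2 and Farmer 3 bids 6.
Truthful bid 6: loses but pays 6, utility -6.
Bid 2 instead: loses but pays 2, utility -2.
Since -2 > -6, bidding 2 is strictly better here, so truthful bidding is not dominant.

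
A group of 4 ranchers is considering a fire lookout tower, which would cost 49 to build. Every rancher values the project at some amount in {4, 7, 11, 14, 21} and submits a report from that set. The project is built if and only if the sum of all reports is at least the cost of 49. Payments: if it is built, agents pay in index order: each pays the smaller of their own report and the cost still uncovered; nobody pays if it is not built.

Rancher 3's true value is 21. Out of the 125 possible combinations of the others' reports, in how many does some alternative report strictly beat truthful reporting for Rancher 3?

Others report (4, 11, 21): truth gives 0; report 14 gives 7 > 0. Violating.
Others report (4, 14, 21): truth gives 0; report 11 gives 10 > 0. Violating.
Others report (4, 21, 11): truth gives 0; report 14 gives 7 > 0. Violating.
Others report (4, 21, 14): truth gives 0; report 11 gives 10 > 0. Violating.
Others report (4, 4, 4): truth gives 0; no alternative beats it.
Others report (4, 4, 7): truth gives 0; no alternative beats it.
(Checking all 125 profiles: 62 have a profitable deviation, 63 do not.)

62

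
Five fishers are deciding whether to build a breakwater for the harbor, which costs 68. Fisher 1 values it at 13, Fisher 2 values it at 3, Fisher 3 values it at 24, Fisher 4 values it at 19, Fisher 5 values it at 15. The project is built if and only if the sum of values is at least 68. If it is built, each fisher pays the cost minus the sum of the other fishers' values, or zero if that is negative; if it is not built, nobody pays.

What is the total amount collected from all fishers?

47

Total value 74 ≥ cost 68, so it is built.
Fisher 1: others sum to 61; max(0, 68 - 61) = 7.
Fisher 2: others sum to 71; max(0, 68 - 71) = 0.
Fisher 3: others sum to 50; max(0, 68 - 50) = 18.
Fisher 4: others sum to 55; max(0, 68 - 55) = 13.
Fisher 5: others sum to 59; max(0, 68 - 59) = 9.
Total collected = 7 + 0 + 18 + 13 + 9 = 47.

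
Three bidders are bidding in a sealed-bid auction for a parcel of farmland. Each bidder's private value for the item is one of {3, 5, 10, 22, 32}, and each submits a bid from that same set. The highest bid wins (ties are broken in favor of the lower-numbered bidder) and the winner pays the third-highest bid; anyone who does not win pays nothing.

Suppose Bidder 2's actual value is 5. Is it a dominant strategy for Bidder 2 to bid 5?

Consider the case where Bidder 1 bids 3 and Bidder 3 bids 10.
Truthful bid 5: loses, pays 0, utility 0.
Bid 10 instead: wins, pays 3, utility 5 - 3 = 2.
Since 2 > 0, bidding 10 is strictly better here, so truthful bidding is not dominant.

No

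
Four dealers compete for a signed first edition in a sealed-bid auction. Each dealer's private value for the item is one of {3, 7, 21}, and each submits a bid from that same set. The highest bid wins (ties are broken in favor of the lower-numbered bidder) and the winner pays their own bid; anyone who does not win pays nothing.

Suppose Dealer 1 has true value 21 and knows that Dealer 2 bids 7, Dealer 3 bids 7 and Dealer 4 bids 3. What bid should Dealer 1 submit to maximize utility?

7

Bid 3: loses, pays 0, utility 0.
Bid 7: wins, pays 7, utility 21 - 7 = 14.
Bid 21: wins, pays 21, utility 21 - 21 = 0.
The best choice is 7 with utility 14.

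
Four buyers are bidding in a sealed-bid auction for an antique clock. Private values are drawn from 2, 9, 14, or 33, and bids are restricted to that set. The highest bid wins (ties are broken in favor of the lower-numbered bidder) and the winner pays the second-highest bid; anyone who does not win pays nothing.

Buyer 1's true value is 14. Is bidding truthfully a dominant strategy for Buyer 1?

Yes

Check each profile of the others' bids and compare truth against every alternative bid.
Others bid (2, 2, 2): truth gives 12, best alternative gives 12.
Others bid (2, 2, 9): truth gives 5, best alternative gives 5.
Others bid (2, 9, 2): truth gives 5, best alternative gives 5.
Others bid (2, 9, 9): truth gives 5, best alternative gives 5.
Others bid (9, 2, 2): truth gives 5, best alternative gives 5.
Others bid (9, 2, 9): truth gives 5, best alternative gives 5.
(Remaining 58 profiles checked similarly; truth is weakly best in each.)
In every case the truthful bid is at least as good as any alternative, so it is a dominant strategy.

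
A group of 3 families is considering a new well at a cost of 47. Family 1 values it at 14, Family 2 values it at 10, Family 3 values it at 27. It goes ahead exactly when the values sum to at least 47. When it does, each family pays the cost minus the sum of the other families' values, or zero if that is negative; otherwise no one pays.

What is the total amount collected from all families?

39

Total value 51 ≥ cost 47, so it is built.
Family 1: others sum to 37; max(0, 47 - 37) = 10.
Family 2: others sum to 41; max(0, 47 - 41) = 6.
Family 3: others sum to 24; max(0, 47 - 24) = 23.
Total collected = 10 + 6 + 23 = 39.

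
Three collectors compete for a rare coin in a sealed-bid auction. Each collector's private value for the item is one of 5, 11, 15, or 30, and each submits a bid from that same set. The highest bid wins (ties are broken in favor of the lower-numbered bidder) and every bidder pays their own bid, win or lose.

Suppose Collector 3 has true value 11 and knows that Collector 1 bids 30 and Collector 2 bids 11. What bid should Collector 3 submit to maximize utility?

5

Bid 5: loses but pays 5, utility -5.
Bid 11: loses but pays 11, utility -11.
Bid 15: loses but pays 15, utility -15.
Bid 30: loses but pays 30, utility -30.
The best choice is 5 with utility -5.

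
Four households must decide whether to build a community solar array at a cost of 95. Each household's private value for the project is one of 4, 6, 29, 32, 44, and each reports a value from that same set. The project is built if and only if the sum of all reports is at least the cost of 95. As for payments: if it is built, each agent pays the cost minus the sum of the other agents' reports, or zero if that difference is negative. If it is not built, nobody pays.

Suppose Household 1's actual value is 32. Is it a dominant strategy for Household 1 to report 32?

Check each profile of the others' reports and compare truth against every alternative report.
Others report (29, 29, 44): truth gives 32, best alternative gives 32.
Others report (29, 32, 44): truth gives 32, best alternative gives 32.
Others report (29, 44, 29): truth gives 32, best alternative gives 32.
Others report (29, 44, 32): truth gives 32, best alternative gives 32.
Others report (29, 44, 44): truth gives 32, best alternative gives 32.
Others report (32, 29, 44): truth gives 32, best alternative gives 32.
(Remaining 119 profiles checked similarly; truth is weakly best in each.)
In every case the truthful report is at least as good as any alternative, so it is a dominant strategy.

Yes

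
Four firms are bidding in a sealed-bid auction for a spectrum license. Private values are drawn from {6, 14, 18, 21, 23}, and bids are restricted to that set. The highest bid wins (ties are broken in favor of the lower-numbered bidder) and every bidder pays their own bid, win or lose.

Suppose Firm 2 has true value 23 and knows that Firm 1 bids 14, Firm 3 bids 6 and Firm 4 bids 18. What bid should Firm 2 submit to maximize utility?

Bid 6: loses but pays 6, utility -6.
Bid 14: loses but pays 14, utility -14.
Bid 18: wins, pays 18, utility 23 - 18 = 5.
Bid 21: wins, pays 21, utility 23 - 21 = 2.
Bid 23: wins, pays 23, utility 23 - 23 = 0.
The best choice is 18 with utility 5.

18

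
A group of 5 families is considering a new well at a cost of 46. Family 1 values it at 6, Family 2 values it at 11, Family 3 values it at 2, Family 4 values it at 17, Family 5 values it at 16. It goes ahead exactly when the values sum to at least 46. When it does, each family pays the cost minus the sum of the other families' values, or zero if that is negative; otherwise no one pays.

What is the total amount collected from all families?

26

Total value 52 ≥ cost 46, so it is built.
Family 1: others sum to 46; max(0, 46 - 46) = 0.
Family 2: others sum to 41; max(0, 46 - 41) = 5.
Family 3: others sum to 50; max(0, 46 - 50) = 0.
Family 4: others sum to 35; max(0, 46 - 35) = 11.
Family 5: others sum to 36; max(0, 46 - 36) = 10.
Total collected = 0 + 5 + 0 + 11 + 10 = 26.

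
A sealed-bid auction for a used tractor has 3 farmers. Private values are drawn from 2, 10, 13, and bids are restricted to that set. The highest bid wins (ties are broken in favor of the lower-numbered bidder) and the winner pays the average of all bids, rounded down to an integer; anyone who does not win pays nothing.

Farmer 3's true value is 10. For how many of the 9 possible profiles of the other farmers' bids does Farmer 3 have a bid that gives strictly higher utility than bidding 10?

Others bid (2, 10): truth gives 0; bid 13 gives 2 > 0. Violating.
Others bid (10, 2): truth gives 0; bid 13 gives 2 > 0. Violating.
Others bid (2, 2): truth gives 6; no alternative beats it.
Others bid (2, 13): truth gives 0; no alternative beats it.
(Checking all 9 profiles: 2 have a profitable deviation, 7 do not.)

2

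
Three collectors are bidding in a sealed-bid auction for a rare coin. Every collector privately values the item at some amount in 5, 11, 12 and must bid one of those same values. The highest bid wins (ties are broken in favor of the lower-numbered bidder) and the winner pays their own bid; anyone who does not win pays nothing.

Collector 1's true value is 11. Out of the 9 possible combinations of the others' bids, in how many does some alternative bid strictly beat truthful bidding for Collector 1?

Others bid (5, 5): truth gives 0; bid 5 gives 6 > 0. Violating.
Others bid (5, 11): truth gives 0; no alternative beats it.
Others bid (5, 12): truth gives 0; no alternative beats it.
(Checking all 9 profiles: 1 has a profitable deviation, 8 do not.)

1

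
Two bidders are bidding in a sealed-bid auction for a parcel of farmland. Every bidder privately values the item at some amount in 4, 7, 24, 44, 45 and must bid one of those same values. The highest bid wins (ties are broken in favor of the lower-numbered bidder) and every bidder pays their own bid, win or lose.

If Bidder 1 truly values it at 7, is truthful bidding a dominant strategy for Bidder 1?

Consider the case where Bidder 2 bids 4.
Truthful bid 7: wins, pays 7, utility 7 - 7 = 0.
Bid 4 instead: wins, pays 4, utility 7 - 4 = 3.
Since 3 > 0, bidding 4 is strictly better here, so truthful bidding is not dominant.

No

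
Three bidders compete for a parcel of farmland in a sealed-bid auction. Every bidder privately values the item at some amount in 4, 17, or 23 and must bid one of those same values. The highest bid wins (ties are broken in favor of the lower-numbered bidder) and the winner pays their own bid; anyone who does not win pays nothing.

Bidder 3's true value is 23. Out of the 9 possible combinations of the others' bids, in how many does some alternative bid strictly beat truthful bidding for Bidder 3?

1

Others bid (4, 4): truth gives 0; bid 17 gives 6 > 0. Violating.
Others bid (4, 17): truth gives 0; no alternative beats it.
Others bid (4, 23): truth gives 0; no alternative beats it.
(Checking all 9 profiles: 1 has a profitable deviation, 8 do not.)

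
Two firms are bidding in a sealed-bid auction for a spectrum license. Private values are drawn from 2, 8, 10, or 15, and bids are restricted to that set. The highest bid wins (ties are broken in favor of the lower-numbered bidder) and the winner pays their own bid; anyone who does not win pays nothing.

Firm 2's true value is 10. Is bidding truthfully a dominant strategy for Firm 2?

Consider the case where Firm 1 bids 2.
Truthful bid 10: wins, pays 10, utility 10 - 10 = 0.
Bid 8 instead: wins, pays 8, utility 10 - 8 = 2.
Since 2 > 0, bidding 8 is strictly better here, so truthful bidding is not dominant.

No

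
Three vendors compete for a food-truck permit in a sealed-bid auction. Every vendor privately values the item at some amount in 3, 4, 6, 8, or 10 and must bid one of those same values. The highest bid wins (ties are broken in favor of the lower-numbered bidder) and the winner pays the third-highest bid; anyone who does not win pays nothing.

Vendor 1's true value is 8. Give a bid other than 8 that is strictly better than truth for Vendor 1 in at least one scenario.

10

Suppose Vendor 2 bids 3 and Vendor 3 bids 10.
Bid 8: loses, pays 0, utility 0.
Bid 10: wins, pays 3, utility 8 - 3 = 5.
So bidding 10 beats truth here (5 > 0).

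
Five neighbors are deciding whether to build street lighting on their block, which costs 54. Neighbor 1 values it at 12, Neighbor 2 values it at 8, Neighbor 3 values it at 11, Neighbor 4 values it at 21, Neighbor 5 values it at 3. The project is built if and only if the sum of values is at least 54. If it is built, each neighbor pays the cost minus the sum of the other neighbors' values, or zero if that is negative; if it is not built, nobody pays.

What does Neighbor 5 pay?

2

Total value 55 ≥ cost 54, so the project is built.
The other neighbors' values sum to 52.
Cost minus that sum is 54 - 52 = 2.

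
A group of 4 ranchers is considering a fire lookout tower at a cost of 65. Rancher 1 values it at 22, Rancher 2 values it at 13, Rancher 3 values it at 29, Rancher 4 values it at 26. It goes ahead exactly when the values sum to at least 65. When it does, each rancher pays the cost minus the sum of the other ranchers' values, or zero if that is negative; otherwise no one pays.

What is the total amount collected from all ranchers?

Total value 90 ≥ cost 65, so it is built.
Rancher 1: others sum to 68; max(0, 65 - 68) = 0.
Rancher 2: others sum to 77; max(0, 65 - 77) = 0.
Rancher 3: others sum to 61; max(0, 65 - 61) = 4.
Rancher 4: others sum to 64; max(0, 65 - 64) = 1.
Total collected = 0 + 0 + 4 + 1 = 5.

5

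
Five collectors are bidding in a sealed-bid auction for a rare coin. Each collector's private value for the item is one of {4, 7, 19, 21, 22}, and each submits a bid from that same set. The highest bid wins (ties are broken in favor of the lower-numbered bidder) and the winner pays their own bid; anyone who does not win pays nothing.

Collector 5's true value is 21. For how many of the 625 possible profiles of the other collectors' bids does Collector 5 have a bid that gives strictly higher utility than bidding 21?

16

Others bid (4, 4, 4, 4): truth gives 0; bid 7 gives 14 > 0. Violating.
Others bid (4, 4, 4, 7): truth gives 0; bid 19 gives 2 > 0. Violating.
Others bid (4, 4, 7, 4): truth gives 0; bid 19 gives 2 > 0. Violating.
Others bid (4, 4, 7, 7): truth gives 0; bid 19 gives 2 > 0. Violating.
Others bid (4, 4, 4, 19): truth gives 0; no alternative beats it.
Others bid (4, 4, 4, 21): truth gives 0; no alternative beats it.
(Checking all 625 profiles: 16 have a profitable deviation, 609 do not.)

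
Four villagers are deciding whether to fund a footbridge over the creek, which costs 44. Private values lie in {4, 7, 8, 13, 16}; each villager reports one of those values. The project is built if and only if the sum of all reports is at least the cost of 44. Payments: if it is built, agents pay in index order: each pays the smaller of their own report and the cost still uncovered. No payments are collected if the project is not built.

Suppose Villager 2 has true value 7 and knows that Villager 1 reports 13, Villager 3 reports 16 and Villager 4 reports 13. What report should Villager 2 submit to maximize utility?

Report 4: project built, pays 4, utility 7 - 4 = 3.
Report 7: project built, pays 7, utility 7 - 7 = 0.
Report 8: project built, pays 8, utility 7 - 8 = -1.
Report 13: project built, pays 13, utility 7 - 13 = -6.
Report 16: project built, pays 16, utility 7 - 16 = -9.
The best choice is 4 with utility 3.

4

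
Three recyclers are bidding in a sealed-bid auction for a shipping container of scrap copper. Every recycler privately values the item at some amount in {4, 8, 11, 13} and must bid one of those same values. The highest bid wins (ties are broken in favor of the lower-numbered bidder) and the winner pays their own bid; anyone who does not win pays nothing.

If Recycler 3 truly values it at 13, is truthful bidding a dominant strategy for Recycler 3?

No

Consider the case where Recycler 1 bids 4 and Recycler 2 bids 4.
Truthful bid 13: wins, pays 13, utility 13 - 13 = 0.
Bid 8 instead: wins, pays 8, utility 13 - 8 = 5.
Since 5 > 0, bidding 8 is strictly better here, so truthful bidding is not dominant.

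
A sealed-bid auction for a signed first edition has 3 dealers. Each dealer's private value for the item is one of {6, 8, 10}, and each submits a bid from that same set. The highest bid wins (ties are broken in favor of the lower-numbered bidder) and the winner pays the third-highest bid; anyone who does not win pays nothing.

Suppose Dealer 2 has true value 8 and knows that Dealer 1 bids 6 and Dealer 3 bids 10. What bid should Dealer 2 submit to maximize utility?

Bid 6: loses, pays 0, utility 0.
Bid 8: loses, pays 0, utility 0.
Bid 10: wins, pays 6, utility 8 - 6 = 2.
The best choice is 10 with utility 2.

10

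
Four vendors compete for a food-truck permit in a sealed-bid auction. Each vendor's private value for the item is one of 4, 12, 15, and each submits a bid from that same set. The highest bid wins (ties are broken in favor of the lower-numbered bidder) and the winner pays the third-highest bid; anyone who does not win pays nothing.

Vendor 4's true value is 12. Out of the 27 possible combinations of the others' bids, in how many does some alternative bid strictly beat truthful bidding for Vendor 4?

3

Others bid (4, 4, 12): truth gives 0; bid 15 gives 8 > 0. Violating.
Others bid (4, 12, 4): truth gives 0; bid 15 gives 8 > 0. Violating.
Others bid (12, 4, 4): truth gives 0; bid 15 gives 8 > 0. Violating.
Others bid (4, 4, 4): truth gives 8; no alternative beats it.
Others bid (4, 4, 15): truth gives 0; no alternative beats it.
(Checking all 27 profiles: 3 have a profitable deviation, 24 do not.)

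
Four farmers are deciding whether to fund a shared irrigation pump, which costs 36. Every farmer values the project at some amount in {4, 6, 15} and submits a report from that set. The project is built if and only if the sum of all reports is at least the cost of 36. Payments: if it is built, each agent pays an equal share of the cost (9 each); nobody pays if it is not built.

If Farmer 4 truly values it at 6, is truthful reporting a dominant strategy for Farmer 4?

Check each profile of the others' reports and compare truth against every alternative report.
Others report (4, 15, 15): truth gives -3, best alternative gives -3.
Others report (6, 15, 15): truth gives -3, best alternative gives -3.
Others report (15, 4, 15): truth gives -3, best alternative gives -3.
Others report (15, 6, 15): truth gives -3, best alternative gives -3.
Others report (15, 15, 4): truth gives -3, best alternative gives -3.
Others report (15, 15, 6): truth gives -3, best alternative gives -3.
(Remaining 21 profiles checked similarly; truth is weakly best in each.)
In every case the truthful report is at least as good as any alternative, so it is a dominant strategy.

Yes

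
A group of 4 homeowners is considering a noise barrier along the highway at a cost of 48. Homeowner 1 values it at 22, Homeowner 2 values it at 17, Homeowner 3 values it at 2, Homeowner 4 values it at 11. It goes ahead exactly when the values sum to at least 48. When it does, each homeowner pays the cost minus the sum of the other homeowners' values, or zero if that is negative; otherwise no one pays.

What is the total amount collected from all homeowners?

Total value 52 ≥ cost 48, so it is built.
Homeowner 1: others sum to 30; max(0, 48 - 30) = 18.
Homeowner 2: others sum to 35; max(0, 48 - 35) = 13.
Homeowner 3: others sum to 50; max(0, 48 - 50) = 0.
Homeowner 4: others sum to 41; max(0, 48 - 41) = 7.
Total collected = 18 + 13 + 0 + 7 = 38.

38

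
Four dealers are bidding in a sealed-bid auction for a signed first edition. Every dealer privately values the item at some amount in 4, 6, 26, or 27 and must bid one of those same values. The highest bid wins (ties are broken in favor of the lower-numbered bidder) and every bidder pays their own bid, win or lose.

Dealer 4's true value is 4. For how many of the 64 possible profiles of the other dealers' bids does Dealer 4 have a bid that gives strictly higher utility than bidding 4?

1

Others bid (4, 4, 4): truth gives -4; bid 6 gives -2 > -4. Violating.
Others bid (4, 4, 6): truth gives -4; no alternative beats it.
Others bid (4, 4, 26): truth gives -4; no alternative beats it.
(Checking all 64 profiles: 1 has a profitable deviation, 63 do not.)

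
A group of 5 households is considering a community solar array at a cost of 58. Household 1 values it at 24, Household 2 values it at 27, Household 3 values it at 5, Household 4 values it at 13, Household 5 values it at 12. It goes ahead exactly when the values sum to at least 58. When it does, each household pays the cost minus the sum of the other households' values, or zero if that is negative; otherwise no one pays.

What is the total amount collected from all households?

5

Total value 81 ≥ cost 58, so it is built.
Household 1: others sum to 57; max(0, 58 - 57) = 1.
Household 2: others sum to 54; max(0, 58 - 54) = 4.
Household 3: others sum to 76; max(0, 58 - 76) = 0.
Household 4: others sum to 68; max(0, 58 - 68) = 0.
Household 5: others sum to 69; max(0, 58 - 69) = 0.
Total collected = 1 + 4 + 0 + 0 + 0 = 5.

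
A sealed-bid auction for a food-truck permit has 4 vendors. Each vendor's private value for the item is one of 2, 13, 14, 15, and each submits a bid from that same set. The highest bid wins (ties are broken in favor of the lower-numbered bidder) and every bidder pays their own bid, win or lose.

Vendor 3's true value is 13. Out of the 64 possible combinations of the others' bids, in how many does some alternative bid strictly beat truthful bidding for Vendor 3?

Others bid (2, 2, 14): truth gives -13; bid 14 gives -1 > -13. Violating.
Others bid (2, 2, 15): truth gives -13; bid 2 gives -2 > -13. Violating.
Others bid (2, 13, 2): truth gives -13; bid 14 gives -1 > -13. Violating.
Others bid (2, 13, 13): truth gives -13; bid 14 gives -1 > -13. Violating.
Others bid (2, 2, 2): truth gives 0; no alternative beats it.
Others bid (2, 2, 13): truth gives 0; no alternative beats it.
(Checking all 64 profiles: 62 have a profitable deviation, 2 do not.)

62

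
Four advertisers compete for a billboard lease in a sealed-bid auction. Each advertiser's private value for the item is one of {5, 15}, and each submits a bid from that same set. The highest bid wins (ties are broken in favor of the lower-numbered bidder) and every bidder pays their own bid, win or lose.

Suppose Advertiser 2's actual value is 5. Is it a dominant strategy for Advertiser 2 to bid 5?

Yes

Check each profile of the others' bids and compare truth against every alternative bid.
Others bid (15, 5, 5): truth gives -5, best alternative gives -15.
Others bid (15, 5, 15): truth gives -5, best alternative gives -15.
Others bid (15, 15, 5): truth gives -5, best alternative gives -15.
Others bid (15, 15, 15): truth gives -5, best alternative gives -15.
Others bid (5, 5, 5): truth gives -5, best alternative gives -10.
Others bid (5, 5, 15): truth gives -5, best alternative gives -10.
(Remaining 2 profiles checked similarly; truth is weakly best in each.)
In every case the truthful bid is at least as good as any alternative, so it is a dominant strategy.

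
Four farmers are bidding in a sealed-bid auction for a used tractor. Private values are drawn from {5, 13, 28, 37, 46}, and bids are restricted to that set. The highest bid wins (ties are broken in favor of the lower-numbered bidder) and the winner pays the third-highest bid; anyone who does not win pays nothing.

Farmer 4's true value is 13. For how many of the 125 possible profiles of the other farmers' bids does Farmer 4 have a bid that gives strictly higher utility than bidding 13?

9

Others bid (5, 5, 13): truth gives 0; bid 28 gives 8 > 0. Violating.
Others bid (5, 5, 28): truth gives 0; bid 37 gives 8 > 0. Violating.
Others bid (5, 5, 37): truth gives 0; bid 46 gives 8 > 0. Violating.
Others bid (5, 13, 5): truth gives 0; bid 28 gives 8 > 0. Violating.
Others bid (5, 5, 5): truth gives 8; no alternative beats it.
Others bid (5, 5, 46): truth gives 0; no alternative beats it.
(Checking all 125 profiles: 9 have a profitable deviation, 116 do not.)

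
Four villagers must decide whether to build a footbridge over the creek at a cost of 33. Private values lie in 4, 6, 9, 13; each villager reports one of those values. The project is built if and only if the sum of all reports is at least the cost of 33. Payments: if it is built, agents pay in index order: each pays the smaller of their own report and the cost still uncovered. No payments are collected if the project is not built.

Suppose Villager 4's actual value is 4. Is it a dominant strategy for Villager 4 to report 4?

Yes

Check each profile of the others' reports and compare truth against every alternative report.
Others report (9, 9, 9): truth gives 0, best alternative gives -2.
Others report (6, 9, 13): truth gives 0, best alternative gives -1.
Others report (6, 13, 9): truth gives 0, best alternative gives -1.
Others report (9, 6, 13): truth gives 0, best alternative gives -1.
Others report (9, 13, 6): truth gives 0, best alternative gives -1.
Others report (13, 6, 9): truth gives 0, best alternative gives -1.
(Remaining 58 profiles checked similarly; truth is weakly best in each.)
In every case the truthful report is at least as good as any alternative, so it is a dominant strategy.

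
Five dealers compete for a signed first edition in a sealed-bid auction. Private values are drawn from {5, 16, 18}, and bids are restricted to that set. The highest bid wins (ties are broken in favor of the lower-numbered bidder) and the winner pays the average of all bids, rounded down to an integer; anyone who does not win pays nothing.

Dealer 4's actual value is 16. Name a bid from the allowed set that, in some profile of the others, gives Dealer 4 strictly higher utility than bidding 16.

Suppose Dealer 1 bids 5, Dealer 2 bids 5, Dealer 3 bids 5 and Dealer 5 bids 18.
Bid 16: loses, pays 0, utility 0.
Bid 18: wins, pays 10, utility 16 - 10 = 6.
So bidding 18 beats truth here (6 > 0).

18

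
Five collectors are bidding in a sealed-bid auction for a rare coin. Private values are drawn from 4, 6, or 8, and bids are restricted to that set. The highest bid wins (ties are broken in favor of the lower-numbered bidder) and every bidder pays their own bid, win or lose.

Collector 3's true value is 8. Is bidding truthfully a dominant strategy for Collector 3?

No

Consider the case where Collector 1 bids 4, Collector 2 bids 4, Collector 4 bids 4 and Collector 5 bids 4.
Truthful bid 8: wins, pays 8, utility 8 - 8 = 0.
Bid 6 instead: wins, pays 6, utility 8 - 6 = 2.
Since 2 > 0, bidding 6 is strictly better here, so truthful bidding is not dominant.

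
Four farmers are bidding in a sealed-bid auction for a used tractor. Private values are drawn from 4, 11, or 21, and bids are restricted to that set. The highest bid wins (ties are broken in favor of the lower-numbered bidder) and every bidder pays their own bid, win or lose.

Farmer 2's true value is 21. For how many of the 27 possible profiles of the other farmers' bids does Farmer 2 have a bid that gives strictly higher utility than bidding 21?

13

Others bid (4, 4, 4): truth gives 0; bid 11 gives 10 > 0. Violating.
Others bid (4, 4, 11): truth gives 0; bid 11 gives 10 > 0. Violating.
Others bid (4, 11, 4): truth gives 0; bid 11 gives 10 > 0. Violating.
Others bid (4, 11, 11): truth gives 0; bid 11 gives 10 > 0. Violating.
Others bid (4, 4, 21): truth gives 0; no alternative beats it.
Others bid (4, 11, 21): truth gives 0; no alternative beats it.
(Checking all 27 profiles: 13 have a profitable deviation, 14 do not.)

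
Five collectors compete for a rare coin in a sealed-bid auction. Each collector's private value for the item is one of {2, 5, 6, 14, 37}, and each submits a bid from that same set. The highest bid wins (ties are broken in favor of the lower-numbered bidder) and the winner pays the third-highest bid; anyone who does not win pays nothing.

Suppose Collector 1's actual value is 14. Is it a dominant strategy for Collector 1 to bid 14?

Consider the case where Collector 2 bids 2, Collector 3 bids 2, Collector 4 bids 2 and Collector 5 bids 37.
Truthful bid 14: loses, pays 0, utility 0.
Bid 37 instead: wins, pays 2, utility 14 - 2 = 12.
Since 12 > 0, bidding 37 is strictly better here, so truthful bidding is not dominant.

No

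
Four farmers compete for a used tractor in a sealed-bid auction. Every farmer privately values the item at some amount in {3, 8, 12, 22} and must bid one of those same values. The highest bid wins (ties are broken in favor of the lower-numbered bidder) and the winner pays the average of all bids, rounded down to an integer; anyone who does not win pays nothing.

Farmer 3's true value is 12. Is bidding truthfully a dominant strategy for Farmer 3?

No

Consider the case where Farmer 1 bids 3, Farmer 2 bids 3 and Farmer 4 bids 3.
Truthful bid 12: wins, pays 5, utility 12 - 5 = 7.
Bid 8 instead: wins, pays 4, utility 12 - 4 = 8.
Since 8 > 7, bidding 8 is strictly better here, so truthful bidding is not dominant.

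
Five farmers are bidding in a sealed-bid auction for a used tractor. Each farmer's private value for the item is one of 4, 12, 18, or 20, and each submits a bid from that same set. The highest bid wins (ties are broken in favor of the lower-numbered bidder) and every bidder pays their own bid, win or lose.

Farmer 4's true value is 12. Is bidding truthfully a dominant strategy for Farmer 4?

No

Consider the case where Farmer 1 bids 4, Farmer 2 bids 4, Farmer 3 bids 4 and Farmer 5 bids 18.
Truthful bid 12: loses but pays 12, utility -12.
Bid 4 instead: loses but pays 4, utility -4.
Since -4 > -12, bidding 4 is strictly better here, so truthful bidding is not dominant.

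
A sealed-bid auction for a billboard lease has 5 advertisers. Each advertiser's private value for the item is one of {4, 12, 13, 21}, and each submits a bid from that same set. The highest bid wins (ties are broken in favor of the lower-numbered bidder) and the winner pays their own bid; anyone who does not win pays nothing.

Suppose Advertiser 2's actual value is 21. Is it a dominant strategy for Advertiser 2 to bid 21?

Consider the case where Advertiser 1 bids 4, Advertiser 3 bids 4, Advertiser 4 bids 4 and Advertiser 5 bids 4.
Truthful bid 21: wins, pays 21, utility 21 - 21 = 0.
Bid 12 instead: wins, pays 12, utility 21 - 12 = 9.
Since 9 > 0, bidding 12 is strictly better here, so truthful bidding is not dominant.

No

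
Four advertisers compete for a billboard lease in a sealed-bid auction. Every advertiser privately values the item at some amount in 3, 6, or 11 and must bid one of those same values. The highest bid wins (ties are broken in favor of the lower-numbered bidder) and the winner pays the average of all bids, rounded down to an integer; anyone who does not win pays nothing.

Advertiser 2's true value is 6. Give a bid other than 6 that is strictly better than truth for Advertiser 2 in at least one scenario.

11

Suppose Advertiser 1 bids 6, Advertiser 3 bids 3 and Advertiser 4 bids 3.
Bid 6: loses, pays 0, utility 0.
Bid 11: wins, pays 5, utility 6 - 5 = 1.
So bidding 11 beats truth here (1 > 0).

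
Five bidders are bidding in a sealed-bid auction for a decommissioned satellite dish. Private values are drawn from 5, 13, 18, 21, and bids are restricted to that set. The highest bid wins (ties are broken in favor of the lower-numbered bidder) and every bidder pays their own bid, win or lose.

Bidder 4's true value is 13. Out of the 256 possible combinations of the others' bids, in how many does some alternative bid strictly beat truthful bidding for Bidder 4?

Others bid (5, 5, 5, 18): truth gives -13; bid 5 gives -5 > -13. Violating.
Others bid (5, 5, 5, 21): truth gives -13; bid 5 gives -5 > -13. Violating.
Others bid (5, 5, 13, 5): truth gives -13; bid 5 gives -5 > -13. Violating.
Others bid (5, 5, 13, 13): truth gives -13; bid 5 gives -5 > -13. Violating.
Others bid (5, 5, 5, 5): truth gives 0; no alternative beats it.
Others bid (5, 5, 5, 13): truth gives 0; no alternative beats it.
(Checking all 256 profiles: 254 have a profitable deviation, 2 do not.)

254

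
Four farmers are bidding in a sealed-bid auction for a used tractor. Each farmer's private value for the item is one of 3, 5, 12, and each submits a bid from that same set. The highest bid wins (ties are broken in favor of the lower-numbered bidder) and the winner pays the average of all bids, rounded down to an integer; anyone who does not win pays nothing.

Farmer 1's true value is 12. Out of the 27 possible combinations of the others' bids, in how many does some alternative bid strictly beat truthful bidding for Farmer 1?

Others bid (3, 3, 3): truth gives 7; bid 3 gives 9 > 7. Violating.
Others bid (3, 3, 5): truth gives 7; bid 5 gives 8 > 7. Violating.
Others bid (3, 5, 3): truth gives 7; bid 5 gives 8 > 7. Violating.
Others bid (3, 5, 5): truth gives 6; bid 5 gives 8 > 6. Violating.
Others bid (3, 3, 12): truth gives 5; no alternative beats it.
Others bid (3, 5, 12): truth gives 4; no alternative beats it.
(Checking all 27 profiles: 8 have a profitable deviation, 19 do not.)

8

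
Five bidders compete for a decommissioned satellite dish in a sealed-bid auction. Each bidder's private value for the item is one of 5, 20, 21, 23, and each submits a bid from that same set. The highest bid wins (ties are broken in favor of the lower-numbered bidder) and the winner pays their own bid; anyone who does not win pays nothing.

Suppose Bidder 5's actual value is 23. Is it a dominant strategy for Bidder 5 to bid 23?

No

Consider the case where Bidder 1 bids 5, Bidder 2 bids 5, Bidder 3 bids 5 and Bidder 4 bids 5.
Truthful bid 23: wins, pays 23, utility 23 - 23 = 0.
Bid 20 instead: wins, pays 20, utility 23 - 20 = 3.
Since 3 > 0, bidding 20 is strictly better here, so truthful bidding is not dominant.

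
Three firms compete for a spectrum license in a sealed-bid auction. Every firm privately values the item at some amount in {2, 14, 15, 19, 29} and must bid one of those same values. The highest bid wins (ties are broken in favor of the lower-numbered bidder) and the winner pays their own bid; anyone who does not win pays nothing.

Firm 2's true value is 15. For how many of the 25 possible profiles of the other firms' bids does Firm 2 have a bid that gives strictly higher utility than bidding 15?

2

Others bid (2, 2): truth gives 0; bid 14 gives 1 > 0. Violating.
Others bid (2, 14): truth gives 0; bid 14 gives 1 > 0. Violating.
Others bid (2, 15): truth gives 0; no alternative beats it.
Others bid (2, 19): truth gives 0; no alternative beats it.
(Checking all 25 profiles: 2 have a profitable deviation, 23 do not.)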